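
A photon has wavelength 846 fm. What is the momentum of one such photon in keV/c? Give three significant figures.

1470 keV/c

(h = 6.62607015e-34 J·s, c = 2.99792458e8 m/s, 1 eV = 1.602176634e-19 J.)
Convert to SI: λ = 846 fm = 8.46e-13 m.
The photon relation is p = h/λ, giving p = 7.832e-22 kg·m/s.
Converting to keV/c: p = 1466 keV/c ≈ 1470 keV/c.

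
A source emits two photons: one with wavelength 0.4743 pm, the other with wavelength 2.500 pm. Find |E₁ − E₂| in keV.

2120 keV

Using E = hc/λ: E₁ = 4.1882 × 10^-13 J, E₂ = 7.9458 × 10^-14 J.
|ΔE| = |4.1882 × 10^-13 − 7.9458 × 10^-14| = 3.39 × 10^-13 J = 2120 keV.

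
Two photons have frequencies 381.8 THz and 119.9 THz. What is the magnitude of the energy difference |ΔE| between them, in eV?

1.08 eV

Using E = hf: E₁ = 2.5298·10^-19 J, E₂ = 7.9447·10^-20 J.
|ΔE| = |2.5298·10^-19 − 7.9447·10^-20| = 1.74·10^-19 J = 1.08 eV.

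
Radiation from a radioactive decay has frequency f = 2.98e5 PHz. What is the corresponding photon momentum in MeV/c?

(h = 6.62607015e-34 J·s, c = 2.99792458e8 m/s, 1 eV = 1.602176634e-19 J.)
In SI units: f = 2.98e5 PHz = 2.98e20 Hz.
The photon relation is p = hf/c, giving p = 6.586e-22 kg·m/s.
Converting to MeV/c: p = 1.232 MeV/c ≈ 1.23 MeV/c.

1.23 MeV/c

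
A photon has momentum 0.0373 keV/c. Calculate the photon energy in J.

5.98 × 10^-18 J

First convert: p = 0.0373 keV/c = 1.9934 × 10^-26 kg·m/s.
Since E = pc for a photon, E = 5.976 × 10^-18 J.
So E ≈ 5.98 × 10^-18 J.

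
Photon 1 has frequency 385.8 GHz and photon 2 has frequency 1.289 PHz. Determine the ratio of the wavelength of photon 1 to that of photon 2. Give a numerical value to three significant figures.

λ_1 = 7.771·10^-4 m (from frequency = 385.8 GHz, via λ = c/f).
λ_2 = 2.326·10^-7 m (from frequency = 1.289 PHz, via λ = c/f).
Ratio = 7.771·10^-4 / 2.326·10^-7 = 3340.

3340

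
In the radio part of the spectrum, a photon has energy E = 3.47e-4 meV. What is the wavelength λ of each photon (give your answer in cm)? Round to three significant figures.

357 cm

(h = 6.62607015e-34 J·s, c = 2.99792458e8 m/s, 1 eV = 1.602176634e-19 J.)
In SI units: E = 3.47e-4 meV = 5.5596e-26 J.
The photon relation is λ = hc/E, giving λ = 3.573 m.
Converting to cm: λ = 357.3 cm ≈ 357 cm.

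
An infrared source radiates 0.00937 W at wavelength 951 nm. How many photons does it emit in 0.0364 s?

Total energy: E_total = P·t = 0.00937 × 0.0364 = 3.411e-4 J.
Per-photon energy: E = 2.089e-19 J.
N = E_total / E_photon = 1.63e15.

1.63e15 photons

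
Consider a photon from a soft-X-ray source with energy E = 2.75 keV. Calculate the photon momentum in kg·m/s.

1.47e-24 kg·m/s

(c = 2.99792458e8 m/s, 1 eV = 1.602176634e-19 J.)
First convert: E = 2.75 keV = 4.4060e-16 J.
Apply p = E/c: p = 1.470e-24 kg·m/s.
So p ≈ 1.47e-24 kg·m/s.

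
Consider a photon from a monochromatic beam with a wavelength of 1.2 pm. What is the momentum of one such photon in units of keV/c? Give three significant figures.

1030 keV/c

In SI units: λ = 1.2 pm = 1.2e-12 m.
The photon relation is p = h/λ, giving p = 5.522e-22 kg·m/s.
Converting to keV/c: p = 1033 keV/c ≈ 1030 keV/c.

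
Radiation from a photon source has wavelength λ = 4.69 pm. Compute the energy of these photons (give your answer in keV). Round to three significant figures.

264 keV

In SI units: λ = 4.69 pm = 4.69 × 10^-12 m.
Apply E = hc/λ: E = 4.235 × 10^-14 J.
Converting to keV: E = 264.4 keV ≈ 264 keV.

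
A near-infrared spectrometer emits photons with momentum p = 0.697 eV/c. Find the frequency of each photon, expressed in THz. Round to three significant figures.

First convert: p = 0.697 eV/c = 3.7250 × 10^-28 kg·m/s.
Since f = pc/h for a photon, f = 1.685 × 10^14 Hz.
Converting to THz: f = 168.5 THz ≈ 169 THz.

169 THz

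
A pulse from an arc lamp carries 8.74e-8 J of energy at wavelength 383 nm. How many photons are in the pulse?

1.69e11 photons

Per-photon energy: E = 5.187e-19 J (from wavelength = 383 nm).
N = E_total / E_photon = 8.74e-8 J / 5.187e-19 J = 1.69e11.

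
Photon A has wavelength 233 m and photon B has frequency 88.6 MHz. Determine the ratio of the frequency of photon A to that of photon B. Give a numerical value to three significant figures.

0.0145

f_A = 1.287 × 10^6 Hz (from wavelength = 233 m, via f = c/λ).
f_B = 8.860 × 10^7 Hz (from frequency = 88.6 MHz, via f given directly).
Ratio = 1.287 × 10^6 / 8.860 × 10^7 = 0.0145.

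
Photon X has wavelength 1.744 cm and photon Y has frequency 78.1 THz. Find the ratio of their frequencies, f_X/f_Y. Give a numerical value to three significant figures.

f_X = 1.719e10 Hz (from wavelength = 1.744 cm, via f = c/λ).
f_Y = 7.810e13 Hz (from frequency = 78.1 THz, via f given directly).
Ratio = 1.719e10 / 7.810e13 = 2.20e-4.

2.20e-4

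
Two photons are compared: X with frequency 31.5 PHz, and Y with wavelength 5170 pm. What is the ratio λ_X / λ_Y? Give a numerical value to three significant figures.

λ_X = 9.517 × 10^-9 m (from frequency = 31.5 PHz, via λ = c/f).
λ_Y = 5.170 × 10^-9 m (from wavelength = 5170 pm, via λ given directly).
Ratio = 9.517 × 10^-9 / 5.170 × 10^-9 = 1.84.

1.84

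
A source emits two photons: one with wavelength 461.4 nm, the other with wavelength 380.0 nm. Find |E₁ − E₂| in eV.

Using E = hc/λ: E₁ = 4.3053 × 10^-19 J, E₂ = 5.2275 × 10^-19 J.
|ΔE| = |4.3053 × 10^-19 − 5.2275 × 10^-19| = 9.22 × 10^-20 J = 0.576 eV.

0.576 eV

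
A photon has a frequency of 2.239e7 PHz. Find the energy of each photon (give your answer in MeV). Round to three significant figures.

Convert to SI: f = 2.239e7 PHz = 2.239e22 Hz.
The photon relation is E = hf, giving E = 1.484e-11 J.
Converting to MeV: E = 92.60 MeV ≈ 92.6 MeV.

92.6 MeV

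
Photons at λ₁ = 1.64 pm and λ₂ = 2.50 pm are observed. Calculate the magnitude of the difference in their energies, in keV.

Using E = hc/λ: E₁ = 1.211e-13 J, E₂ = 7.946e-14 J.
|ΔE| = |1.211e-13 − 7.946e-14| = 4.17e-14 J = 260 keV.

260 keV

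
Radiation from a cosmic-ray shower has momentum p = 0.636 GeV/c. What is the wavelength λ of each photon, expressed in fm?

1.95 fm

Use h = 6.62607015e-34 J·s, c = 2.99792458e8 m/s, 1 eV = 1.602176634e-19 J.
First convert: p = 0.636 GeV/c = 3.3990e-19 kg·m/s.
Since λ = h/p for a photon, λ = 1.949e-15 m.
Converting to fm: λ = 1.949 fm ≈ 1.95 fm.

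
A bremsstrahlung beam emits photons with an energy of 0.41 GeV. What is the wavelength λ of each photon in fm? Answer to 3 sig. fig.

3.02 fm

First convert: E = 0.41 GeV = 6.5689e-11 J.
The photon relation is λ = hc/E, giving λ = 3.024e-15 m.
Converting to fm: λ = 3.024 fm ≈ 3.02 fm.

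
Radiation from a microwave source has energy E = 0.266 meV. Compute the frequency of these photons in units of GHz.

First convert: E = 0.266 meV = 4.2618 × 10^-23 J.
For a photon f = E/h, so f = 6.432 × 10^10 Hz.
Converting to GHz: f = 64.32 GHz ≈ 64.3 GHz.

64.3 GHz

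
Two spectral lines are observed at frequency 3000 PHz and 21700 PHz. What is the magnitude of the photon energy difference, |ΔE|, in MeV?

0.0773 MeV

Using E = hf: E₁ = 1.988e-15 J, E₂ = 1.438e-14 J.
|ΔE| = |1.988e-15 − 1.438e-14| = 1.24e-14 J = 0.0773 MeV.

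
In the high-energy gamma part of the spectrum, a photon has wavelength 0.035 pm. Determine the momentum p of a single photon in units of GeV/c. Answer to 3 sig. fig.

0.0354 GeV/c

(h = 6.62607015 × 10^-34 J·s, c = 2.99792458 × 10^8 m/s, 1 eV = 1.602176634 × 10^-19 J.)
First convert: λ = 0.035 pm = 3.5 × 10^-14 m.
For a photon p = h/λ, so p = 1.893 × 10^-20 kg·m/s.
Converting to GeV/c: p = 0.03542 GeV/c ≈ 0.0354 GeV/c.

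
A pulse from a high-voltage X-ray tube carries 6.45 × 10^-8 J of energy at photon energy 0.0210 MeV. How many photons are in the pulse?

1.92 × 10^7 photons

Per-photon energy: E = 3.365 × 10^-15 J (from energy = 0.0210 MeV).
N = E_total / E_photon = 6.45 × 10^-8 J / 3.365 × 10^-15 J = 1.92 × 10^7.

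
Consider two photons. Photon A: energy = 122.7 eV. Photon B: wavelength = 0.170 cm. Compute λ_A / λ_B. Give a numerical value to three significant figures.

λ_A = 1.010 × 10^-8 m (from energy = 122.7 eV, via λ = hc/E).
λ_B = 0.001700 m (from wavelength = 0.170 cm, via λ given directly).
Ratio = 1.010 × 10^-8 / 0.001700 = 5.94 × 10^-6.

5.94 × 10^-6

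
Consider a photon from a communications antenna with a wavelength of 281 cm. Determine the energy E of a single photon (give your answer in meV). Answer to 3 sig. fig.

First convert: λ = 281 cm = 2.81 m.
The photon relation is E = hc/λ, giving E = 7.069 × 10^-26 J.
Converting to meV: E = 4.412 × 10^-4 meV ≈ 4.41 × 10^-4 meV.

4.41 × 10^-4 meV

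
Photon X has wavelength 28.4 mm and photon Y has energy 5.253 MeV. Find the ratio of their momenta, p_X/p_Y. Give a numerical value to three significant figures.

p_X = 2.333 × 10^-32 kg·m/s (from wavelength = 28.4 mm, via p = h/λ).
p_Y = 2.807 × 10^-21 kg·m/s (from energy = 5.253 MeV, via p = E/c).
Ratio = 2.333 × 10^-32 / 2.807 × 10^-21 = 8.31 × 10^-12.

8.31 × 10^-12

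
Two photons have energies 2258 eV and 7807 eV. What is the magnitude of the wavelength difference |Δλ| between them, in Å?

Using λ = hc/E: λ₁ = 5.4909e-10 m, λ₂ = 1.5881e-10 m.
|Δλ| = |5.4909e-10 − 1.5881e-10| = 3.90e-10 m = 3.90 Å.

3.90 Å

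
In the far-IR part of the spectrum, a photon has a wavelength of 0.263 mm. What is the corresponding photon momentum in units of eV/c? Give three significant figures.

4.71e-3 eV/c

Take h = 6.62607015e-34 J·s, c = 2.99792458e8 m/s, 1 eV = 1.602176634e-19 J.
In SI units: λ = 0.263 mm = 2.63e-4 m.
For a photon p = h/λ, so p = 2.519e-30 kg·m/s.
Converting to eV/c: p = 0.004714 eV/c ≈ 4.71e-3 eV/c.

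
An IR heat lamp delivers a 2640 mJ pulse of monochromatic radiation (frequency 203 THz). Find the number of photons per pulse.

Per-photon energy: E = 1.345 × 10^-19 J (from frequency = 203 THz).
N = E_total / E_photon = 2.64 J / 1.345 × 10^-19 J = 1.96 × 10^19.

1.96 × 10^19 photons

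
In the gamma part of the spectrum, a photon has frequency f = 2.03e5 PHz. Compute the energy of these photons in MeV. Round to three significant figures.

0.840 MeV

Use h = 6.62607015e-34 J·s, 1 eV = 1.602176634e-19 J.
Convert to SI: f = 2.03e5 PHz = 2.03e20 Hz.
Apply E = hf: E = 1.345e-13 J.
Converting to MeV: E = 0.8395 MeV ≈ 0.840 MeV.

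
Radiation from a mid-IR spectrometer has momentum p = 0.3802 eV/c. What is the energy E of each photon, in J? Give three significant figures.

Use c = 2.99792458·10^8 m/s, 1 eV = 1.602176634·10^-19 J.
First convert: p = 0.3802 eV/c = 2.0319·10^-28 kg·m/s.
Apply E = pc: E = 6.091·10^-20 J.
So E ≈ 6.09·10^-20 J.

6.09·10^-20 J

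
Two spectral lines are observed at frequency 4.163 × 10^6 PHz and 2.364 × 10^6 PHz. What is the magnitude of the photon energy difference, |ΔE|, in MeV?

Using E = hf: E₁ = 2.7584 × 10^-12 J, E₂ = 1.5664 × 10^-12 J.
|ΔE| = |2.7584 × 10^-12 − 1.5664 × 10^-12| = 1.19 × 10^-12 J = 7.44 MeV.

7.44 MeV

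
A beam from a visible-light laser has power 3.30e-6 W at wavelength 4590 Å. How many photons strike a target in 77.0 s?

5.87e14 photons

Total energy: E_total = P·t = 3.30e-6 × 77.0 = 2.541e-4 J.
Per-photon energy: E = 4.328e-19 J.
N = E_total / E_photon = 5.87e14.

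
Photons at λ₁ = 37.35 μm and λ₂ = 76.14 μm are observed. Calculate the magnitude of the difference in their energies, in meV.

Using E = hc/λ: E₁ = 5.3185 × 10^-21 J, E₂ = 2.6089 × 10^-21 J.
|ΔE| = |5.3185 × 10^-21 − 2.6089 × 10^-21| = 2.71 × 10^-21 J = 16.9 meV.

16.9 meV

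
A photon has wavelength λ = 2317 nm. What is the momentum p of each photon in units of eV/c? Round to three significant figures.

0.535 eV/c

First convert: λ = 2317 nm = 2.317·10^-6 m.
For a photon p = h/λ, so p = 2.860·10^-28 kg·m/s.
Converting to eV/c: p = 0.5351 eV/c ≈ 0.535 eV/c.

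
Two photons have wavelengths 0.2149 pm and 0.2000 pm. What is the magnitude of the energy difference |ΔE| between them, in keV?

Using E = hc/λ: E₁ = 9.2436 × 10^-13 J, E₂ = 9.9322 × 10^-13 J.
|ΔE| = |9.2436 × 10^-13 − 9.9322 × 10^-13| = 6.89 × 10^-14 J = 430 keV.

430 keV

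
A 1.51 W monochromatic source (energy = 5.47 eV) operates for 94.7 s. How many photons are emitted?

Total energy: E_total = P·t = 1.51 × 94.7 = 143.0 J.
Per-photon energy: E = 8.764 × 10^-19 J.
N = E_total / E_photon = 1.63 × 10^20.

1.63 × 10^20 photons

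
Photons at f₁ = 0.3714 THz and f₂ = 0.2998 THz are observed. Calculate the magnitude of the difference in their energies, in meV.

0.296 meV

Using E = hf: E₁ = 2.4609e-22 J, E₂ = 1.9865e-22 J.
|ΔE| = |2.4609e-22 − 1.9865e-22| = 4.74e-23 J = 0.296 meV.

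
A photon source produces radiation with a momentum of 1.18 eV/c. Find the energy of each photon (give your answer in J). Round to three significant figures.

1.89e-19 J

In SI units: p = 1.18 eV/c = 6.3063e-28 kg·m/s.
Apply E = pc: E = 1.891e-19 J.
So E ≈ 1.89e-19 J.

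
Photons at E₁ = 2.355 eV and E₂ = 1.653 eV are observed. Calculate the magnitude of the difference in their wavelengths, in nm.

Using λ = hc/E: λ₁ = 5.2647e-7 m, λ₂ = 7.5006e-7 m.
|Δλ| = |5.2647e-7 − 7.5006e-7| = 2.24e-7 m = 224 nm.

224 nm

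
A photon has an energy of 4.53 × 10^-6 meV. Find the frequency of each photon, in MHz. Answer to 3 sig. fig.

1.10 MHz

Take h = 6.62607015 × 10^-34 J·s, 1 eV = 1.602176634 × 10^-19 J.
In SI units: E = 4.53 × 10^-6 meV = 7.2579 × 10^-28 J.
For a photon f = E/h, so f = 1.095 × 10^6 Hz.
Converting to MHz: f = 1.095 MHz ≈ 1.10 MHz.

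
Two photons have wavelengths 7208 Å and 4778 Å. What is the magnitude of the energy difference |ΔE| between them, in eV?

0.875 eV

Using E = hc/λ: E₁ = 2.7559 × 10^-19 J, E₂ = 4.1575 × 10^-19 J.
|ΔE| = |2.7559 × 10^-19 − 4.1575 × 10^-19| = 1.40 × 10^-19 J = 0.875 eV.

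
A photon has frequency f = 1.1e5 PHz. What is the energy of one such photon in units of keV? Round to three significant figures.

455 keV

First convert: f = 1.1e5 PHz = 1.1e20 Hz.
The photon relation is E = hf, giving E = 7.289e-14 J.
Converting to keV: E = 454.9 keV ≈ 455 keV.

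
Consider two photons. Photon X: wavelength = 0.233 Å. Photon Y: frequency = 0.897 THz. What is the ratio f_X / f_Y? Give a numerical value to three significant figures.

f_X = 1.287·10^19 Hz (from wavelength = 0.233 Å, via f = c/λ).
f_Y = 8.970·10^11 Hz (from frequency = 0.897 THz, via f given directly).
Ratio = 1.287·10^19 / 8.970·10^11 = 1.43·10^7.

1.43·10^7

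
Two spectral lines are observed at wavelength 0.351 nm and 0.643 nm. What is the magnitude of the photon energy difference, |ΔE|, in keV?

1.60 keV

Using E = hc/λ: E₁ = 5.659 × 10^-16 J, E₂ = 3.089 × 10^-16 J.
|ΔE| = |5.659 × 10^-16 − 3.089 × 10^-16| = 2.57 × 10^-16 J = 1.60 keV.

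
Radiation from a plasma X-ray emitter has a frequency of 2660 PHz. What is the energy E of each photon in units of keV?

Take h = 6.62607015e-34 J·s, 1 eV = 1.602176634e-19 J.
First convert: f = 2660 PHz = 2.66e18 Hz.
The photon relation is E = hf, giving E = 1.763e-15 J.
Converting to keV: E = 11.00 keV ≈ 11.0 keV.

11.0 keV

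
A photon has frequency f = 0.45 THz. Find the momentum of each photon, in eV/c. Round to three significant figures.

Use h = 6.62607015 × 10^-34 J·s, c = 2.99792458 × 10^8 m/s, 1 eV = 1.602176634 × 10^-19 J.
First convert: f = 0.45 THz = 4.5 × 10^11 Hz.
Apply p = hf/c: p = 9.946 × 10^-31 kg·m/s.
Converting to eV/c: p = 0.001861 eV/c ≈ 1.86 × 10^-3 eV/c.

1.86 × 10^-3 eV/c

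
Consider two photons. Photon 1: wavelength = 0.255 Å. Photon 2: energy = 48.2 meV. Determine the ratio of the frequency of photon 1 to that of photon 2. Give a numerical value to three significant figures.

f_1 = 1.176 × 10^19 Hz (from wavelength = 0.255 Å, via f = c/λ).
f_2 = 1.165 × 10^13 Hz (from energy = 48.2 meV, via f = E/h).
Ratio = 1.176 × 10^19 / 1.165 × 10^13 = 1.01 × 10^6.

1.01 × 10^6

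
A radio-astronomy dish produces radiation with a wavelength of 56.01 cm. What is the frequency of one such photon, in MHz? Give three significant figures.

Convert to SI: λ = 56.01 cm = 0.5601 m.
The photon relation is f = c/λ, giving f = 5.352e8 Hz.
Converting to MHz: f = 535.2 MHz ≈ 535 MHz.

535 MHz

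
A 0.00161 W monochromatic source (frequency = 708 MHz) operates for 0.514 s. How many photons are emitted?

Total energy: E_total = P·t = 0.00161 × 0.514 = 8.275 × 10^-4 J.
Per-photon energy: E = 4.691 × 10^-25 J.
N = E_total / E_photon = 1.76 × 10^21.

1.76 × 10^21 photons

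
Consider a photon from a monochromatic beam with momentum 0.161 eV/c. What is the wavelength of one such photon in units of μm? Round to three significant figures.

First convert: p = 0.161 eV/c = 8.6043e-29 kg·m/s.
Since λ = h/p for a photon, λ = 7.701e-6 m.
Converting to μm: λ = 7.701 μm ≈ 7.70 μm.

7.70 μm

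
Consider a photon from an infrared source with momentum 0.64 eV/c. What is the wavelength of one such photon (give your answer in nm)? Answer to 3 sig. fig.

1940 nm

(h = 6.62607015 × 10^-34 J·s, c = 2.99792458 × 10^8 m/s, 1 eV = 1.602176634 × 10^-19 J.)
Convert to SI: p = 0.64 eV/c = 3.4203 × 10^-28 kg·m/s.
Since λ = h/p for a photon, λ = 1.937 × 10^-6 m.
Converting to nm: λ = 1937 nm ≈ 1940 nm.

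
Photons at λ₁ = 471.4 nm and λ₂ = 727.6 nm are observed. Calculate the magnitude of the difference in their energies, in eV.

Using E = hc/λ: E₁ = 4.2139e-19 J, E₂ = 2.7301e-19 J.
|ΔE| = |4.2139e-19 − 2.7301e-19| = 1.48e-19 J = 0.926 eV.

0.926 eV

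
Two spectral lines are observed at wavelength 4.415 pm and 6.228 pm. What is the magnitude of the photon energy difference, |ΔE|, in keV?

Using E = hc/λ: E₁ = 4.4993 × 10^-14 J, E₂ = 3.1895 × 10^-14 J.
|ΔE| = |4.4993 × 10^-14 − 3.1895 × 10^-14| = 1.31 × 10^-14 J = 81.7 keV.

81.7 keV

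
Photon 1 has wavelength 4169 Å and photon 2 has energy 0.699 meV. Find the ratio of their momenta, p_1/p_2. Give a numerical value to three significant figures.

p_1 = 1.589 × 10^-27 kg·m/s (from wavelength = 4169 Å, via p = h/λ).
p_2 = 3.736 × 10^-31 kg·m/s (from energy = 0.699 meV, via p = E/c).
Ratio = 1.589 × 10^-27 / 3.736 × 10^-31 = 4250.

4250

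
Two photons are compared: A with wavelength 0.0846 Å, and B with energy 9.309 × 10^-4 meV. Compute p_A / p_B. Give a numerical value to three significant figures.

p_A = 7.832 × 10^-23 kg·m/s (from wavelength = 0.0846 Å, via p = h/λ).
p_B = 4.975 × 10^-34 kg·m/s (from energy = 9.309 × 10^-4 meV, via p = E/c).
Ratio = 7.832 × 10^-23 / 4.975 × 10^-34 = 1.57 × 10^11.

1.57 × 10^11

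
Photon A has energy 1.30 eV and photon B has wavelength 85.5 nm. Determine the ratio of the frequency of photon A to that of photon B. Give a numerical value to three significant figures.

0.0896

f_A = 3.143e14 Hz (from energy = 1.30 eV, via f = E/h).
f_B = 3.506e15 Hz (from wavelength = 85.5 nm, via f = c/λ).
Ratio = 3.143e14 / 3.506e15 = 0.0896.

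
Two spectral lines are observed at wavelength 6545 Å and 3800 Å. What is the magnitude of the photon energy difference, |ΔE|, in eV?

1.37 eV

Using E = hc/λ: E₁ = 3.0351e-19 J, E₂ = 5.2275e-19 J.
|ΔE| = |3.0351e-19 − 5.2275e-19| = 2.19e-19 J = 1.37 eV.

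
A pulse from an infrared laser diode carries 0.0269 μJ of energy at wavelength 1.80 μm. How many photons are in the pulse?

2.44e11 photons

Per-photon energy: E = 1.104e-19 J (from wavelength = 1.80 μm).
N = E_total / E_photon = 2.69e-8 J / 1.104e-19 J = 2.44e11.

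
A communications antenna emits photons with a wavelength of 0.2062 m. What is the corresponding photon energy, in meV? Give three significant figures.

6.01e-3 meV

Apply E = hc/λ: E = 9.634e-25 J.
Converting to meV: E = 0.006013 meV ≈ 6.01e-3 meV.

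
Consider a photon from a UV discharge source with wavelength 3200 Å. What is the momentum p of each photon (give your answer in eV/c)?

3.87 eV/c

Use h = 6.62607015e-34 J·s, c = 2.99792458e8 m/s, 1 eV = 1.602176634e-19 J.
First convert: λ = 3200 Å = 3.20e-7 m.
The photon relation is p = h/λ, giving p = 2.071e-27 kg·m/s.
Converting to eV/c: p = 3.875 eV/c ≈ 3.87 eV/c.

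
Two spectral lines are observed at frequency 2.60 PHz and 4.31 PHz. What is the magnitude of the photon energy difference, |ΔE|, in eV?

7.07 eV

Using E = hf: E₁ = 1.723e-18 J, E₂ = 2.856e-18 J.
|ΔE| = |1.723e-18 − 2.856e-18| = 1.13e-18 J = 7.07 eV.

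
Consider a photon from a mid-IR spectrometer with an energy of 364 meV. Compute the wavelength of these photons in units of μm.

3.41 μm

Take h = 6.62607015 × 10^-34 J·s, c = 2.99792458 × 10^8 m/s, 1 eV = 1.602176634 × 10^-19 J.
First convert: E = 364 meV = 5.8319 × 10^-20 J.
The photon relation is λ = hc/E, giving λ = 3.406 × 10^-6 m.
Converting to μm: λ = 3.406 μm ≈ 3.41 μm.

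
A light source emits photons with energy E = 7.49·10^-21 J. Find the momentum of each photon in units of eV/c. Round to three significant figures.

0.0467 eV/c

The photon relation is p = E/c, giving p = 2.498·10^-29 kg·m/s.
Converting to eV/c: p = 0.04675 eV/c ≈ 0.0467 eV/c.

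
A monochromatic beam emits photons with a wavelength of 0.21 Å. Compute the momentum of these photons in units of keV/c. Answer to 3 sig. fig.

Take h = 6.62607015e-34 J·s, c = 2.99792458e8 m/s, 1 eV = 1.602176634e-19 J.
Convert to SI: λ = 0.21 Å = 2.1e-11 m.
The photon relation is p = h/λ, giving p = 3.155e-23 kg·m/s.
Converting to keV/c: p = 59.04 keV/c ≈ 59.0 keV/c.

59.0 keV/c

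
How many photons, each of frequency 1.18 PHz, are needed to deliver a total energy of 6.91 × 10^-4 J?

8.84 × 10^14 photons

Per-photon energy: E = 7.819 × 10^-19 J (from frequency = 1.18 PHz).
N = E_total / E_photon = 6.91 × 10^-4 J / 7.819 × 10^-19 J = 8.84 × 10^14.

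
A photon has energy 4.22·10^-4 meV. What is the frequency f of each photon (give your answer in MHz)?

Use h = 6.62607015·10^-34 J·s, 1 eV = 1.602176634·10^-19 J.
Convert to SI: E = 4.22·10^-4 meV = 6.7612·10^-26 J.
Apply f = E/h: f = 1.020·10^8 Hz.
Converting to MHz: f = 102.0 MHz ≈ 102 MHz.

102 MHz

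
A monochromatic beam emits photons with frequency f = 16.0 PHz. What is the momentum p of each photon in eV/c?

66.2 eV/c

Convert to SI: f = 16.0 PHz = 1.60e16 Hz.
For a photon p = hf/c, so p = 3.536e-26 kg·m/s.
Converting to eV/c: p = 66.17 eV/c ≈ 66.2 eV/c.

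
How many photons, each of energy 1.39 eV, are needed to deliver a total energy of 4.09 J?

Per-photon energy: E = 2.227e-19 J (from energy = 1.39 eV).
N = E_total / E_photon = 4.09 J / 2.227e-19 J = 1.84e19.

1.84e19 photons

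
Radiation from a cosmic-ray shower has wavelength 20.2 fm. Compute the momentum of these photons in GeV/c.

Convert to SI: λ = 20.2 fm = 2.02e-14 m.
For a photon p = h/λ, so p = 3.280e-20 kg·m/s.
Converting to GeV/c: p = 0.06138 GeV/c ≈ 0.0614 GeV/c.

0.0614 GeV/c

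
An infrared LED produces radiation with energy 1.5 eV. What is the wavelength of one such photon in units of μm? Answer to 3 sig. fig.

0.827 μm

First convert: E = 1.5 eV = 2.4033e-19 J.
Since λ = hc/E for a photon, λ = 8.266e-7 m.
Converting to μm: λ = 0.8266 μm ≈ 0.827 μm.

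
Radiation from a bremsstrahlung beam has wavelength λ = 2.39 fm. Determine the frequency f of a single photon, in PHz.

Take c = 2.99792458·10^8 m/s.
First convert: λ = 2.39 fm = 2.39·10^-15 m.
The photon relation is f = c/λ, giving f = 1.254·10^23 Hz.
Converting to PHz: f = 1.254·10^8 PHz ≈ 1.25·10^8 PHz.

1.25·10^8 PHz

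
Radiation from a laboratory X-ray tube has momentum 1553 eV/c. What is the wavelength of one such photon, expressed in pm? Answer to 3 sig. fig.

798 pm

Take h = 6.62607015·10^-34 J·s, c = 2.99792458·10^8 m/s, 1 eV = 1.602176634·10^-19 J.
In SI units: p = 1553 eV/c = 8.2997·10^-25 kg·m/s.
The photon relation is λ = h/p, giving λ = 7.984·10^-10 m.
Converting to pm: λ = 798.4 pm ≈ 798 pm.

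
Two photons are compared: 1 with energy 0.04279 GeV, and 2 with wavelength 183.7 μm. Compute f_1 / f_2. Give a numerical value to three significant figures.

6.34e9

f_1 = 1.035e22 Hz (from energy = 0.04279 GeV, via f = E/h).
f_2 = 1.632e12 Hz (from wavelength = 183.7 μm, via f = c/λ).
Ratio = 1.035e22 / 1.632e12 = 6.34e9.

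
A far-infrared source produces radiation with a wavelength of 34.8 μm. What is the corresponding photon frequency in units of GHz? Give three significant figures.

8610 GHz

Convert to SI: λ = 34.8 μm = 3.48e-5 m.
The photon relation is f = c/λ, giving f = 8.615e12 Hz.
Converting to GHz: f = 8615 GHz ≈ 8610 GHz.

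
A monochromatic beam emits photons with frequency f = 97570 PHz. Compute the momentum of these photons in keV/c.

In SI units: f = 97570 PHz = 9.757 × 10^19 Hz.
For a photon p = hf/c, so p = 2.157 × 10^-22 kg·m/s.
Converting to keV/c: p = 403.5 keV/c ≈ 404 keV/c.

404 keV/c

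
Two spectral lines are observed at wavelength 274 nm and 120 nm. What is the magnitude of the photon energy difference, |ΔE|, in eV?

Using E = hc/λ: E₁ = 7.250e-19 J, E₂ = 1.655e-18 J.
|ΔE| = |7.250e-19 − 1.655e-18| = 9.30e-19 J = 5.81 eV.

5.81 eV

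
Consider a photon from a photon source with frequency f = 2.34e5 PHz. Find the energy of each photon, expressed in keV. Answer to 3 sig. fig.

968 keV

In SI units: f = 2.34e5 PHz = 2.34e20 Hz.
For a photon E = hf, so E = 1.551e-13 J.
Converting to keV: E = 967.7 keV ≈ 968 keV.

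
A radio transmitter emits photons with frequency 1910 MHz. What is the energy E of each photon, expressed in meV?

7.90 × 10^-3 meV

Use h = 6.62607015 × 10^-34 J·s, 1 eV = 1.602176634 × 10^-19 J.
In SI units: f = 1910 MHz = 1.91 × 10^9 Hz.
For a photon E = hf, so E = 1.266 × 10^-24 J.
Converting to meV: E = 0.007899 meV ≈ 7.90 × 10^-3 meV.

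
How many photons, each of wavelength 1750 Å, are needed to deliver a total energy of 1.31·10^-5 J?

Per-photon energy: E = 1.135·10^-18 J (from wavelength = 1750 Å).
N = E_total / E_photon = 1.31·10^-5 J / 1.135·10^-18 J = 1.15·10^13.

1.15·10^13 photons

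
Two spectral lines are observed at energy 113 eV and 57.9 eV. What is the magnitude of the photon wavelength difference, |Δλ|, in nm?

10.4 nm

Using λ = hc/E: λ₁ = 1.097e-8 m, λ₂ = 2.141e-8 m.
|Δλ| = |1.097e-8 − 2.141e-8| = 1.04e-8 m = 10.4 nm.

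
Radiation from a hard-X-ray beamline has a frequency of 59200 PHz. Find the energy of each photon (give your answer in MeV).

0.245 MeV

First convert: f = 59200 PHz = 5.92e19 Hz.
The photon relation is E = hf, giving E = 3.923e-14 J.
Converting to MeV: E = 0.2448 MeV ≈ 0.245 MeV.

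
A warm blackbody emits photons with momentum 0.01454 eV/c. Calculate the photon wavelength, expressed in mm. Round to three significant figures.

Use h = 6.62607015·10^-34 J·s, c = 2.99792458·10^8 m/s, 1 eV = 1.602176634·10^-19 J.
In SI units: p = 0.01454 eV/c = 7.7706·10^-30 kg·m/s.
The photon relation is λ = h/p, giving λ = 8.527·10^-5 m.
Converting to mm: λ = 0.08527 mm ≈ 0.0853 mm.

0.0853 mm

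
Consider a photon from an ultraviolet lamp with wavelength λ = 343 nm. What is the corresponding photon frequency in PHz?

0.874 PHz

(c = 2.99792458·10^8 m/s.)
Convert to SI: λ = 343 nm = 3.43·10^-7 m.
For a photon f = c/λ, so f = 8.740·10^14 Hz.
Converting to PHz: f = 0.8740 PHz ≈ 0.874 PHz.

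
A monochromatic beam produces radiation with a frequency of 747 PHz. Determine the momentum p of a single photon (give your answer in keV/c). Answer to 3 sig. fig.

Take h = 6.62607015e-34 J·s, c = 2.99792458e8 m/s, 1 eV = 1.602176634e-19 J.
In SI units: f = 747 PHz = 7.47e17 Hz.
For a photon p = hf/c, so p = 1.651e-24 kg·m/s.
Converting to keV/c: p = 3.089 keV/c ≈ 3.09 keV/c.

3.09 keV/c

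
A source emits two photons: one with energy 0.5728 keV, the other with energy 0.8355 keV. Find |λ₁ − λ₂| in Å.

6.81 Å

Using λ = hc/E: λ₁ = 2.1645e-9 m, λ₂ = 1.4840e-9 m.
|Δλ| = |2.1645e-9 − 1.4840e-9| = 6.81e-10 m = 6.81 Å.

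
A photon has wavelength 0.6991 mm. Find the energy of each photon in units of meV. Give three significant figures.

1.77 meV

In SI units: λ = 0.6991 mm = 6.991e-4 m.
For a photon E = hc/λ, so E = 2.841e-22 J.
Converting to meV: E = 1.773 meV ≈ 1.77 meV.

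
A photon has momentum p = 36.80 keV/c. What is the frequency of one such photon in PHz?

(h = 6.62607015e-34 J·s, c = 2.99792458e8 m/s, 1 eV = 1.602176634e-19 J.)
First convert: p = 36.80 keV/c = 1.9667e-23 kg·m/s.
For a photon f = pc/h, so f = 8.898e18 Hz.
Converting to PHz: f = 8898 PHz ≈ 8900 PHz.

8900 PHz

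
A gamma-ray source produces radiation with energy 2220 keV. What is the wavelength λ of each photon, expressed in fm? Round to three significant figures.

558 fm

In SI units: E = 2220 keV = 3.5568e-13 J.
The photon relation is λ = hc/E, giving λ = 5.585e-13 m.
Converting to fm: λ = 558.5 fm ≈ 558 fm.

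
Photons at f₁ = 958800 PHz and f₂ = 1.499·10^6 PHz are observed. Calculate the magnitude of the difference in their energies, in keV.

Using E = hf: E₁ = 6.3531·10^-13 J, E₂ = 9.9325·10^-13 J.
|ΔE| = |6.3531·10^-13 − 9.9325·10^-13| = 3.58·10^-13 J = 2230 keV.

2230 keV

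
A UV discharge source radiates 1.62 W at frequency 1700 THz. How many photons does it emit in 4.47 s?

6.43 × 10^18 photons

Total energy: E_total = P·t = 1.62 × 4.47 = 7.241 J.
Per-photon energy: E = 1.126 × 10^-18 J.
N = E_total / E_photon = 6.43 × 10^18.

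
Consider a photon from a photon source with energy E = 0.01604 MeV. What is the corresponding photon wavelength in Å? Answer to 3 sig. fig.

Take h = 6.62607015·10^-34 J·s, c = 2.99792458·10^8 m/s, 1 eV = 1.602176634·10^-19 J.
First convert: E = 0.01604 MeV = 2.5699·10^-15 J.
For a photon λ = hc/E, so λ = 7.730·10^-11 m.
Converting to Å: λ = 0.7730 Å ≈ 0.773 Å.

0.773 Å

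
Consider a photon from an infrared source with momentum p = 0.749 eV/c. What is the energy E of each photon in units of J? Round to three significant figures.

1.20 × 10^-19 J

First convert: p = 0.749 eV/c = 4.0029 × 10^-28 kg·m/s.
For a photon E = pc, so E = 1.200 × 10^-19 J.
So E ≈ 1.20 × 10^-19 J.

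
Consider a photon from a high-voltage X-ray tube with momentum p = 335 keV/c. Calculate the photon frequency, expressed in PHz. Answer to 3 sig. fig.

In SI units: p = 335 keV/c = 1.7903e-22 kg·m/s.
Apply f = pc/h: f = 8.100e19 Hz.
Converting to PHz: f = 81000 PHz ≈ 8.10e4 PHz.

8.10e4 PHz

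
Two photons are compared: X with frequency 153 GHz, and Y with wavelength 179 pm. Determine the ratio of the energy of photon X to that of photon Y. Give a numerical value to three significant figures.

9.14e-8

E_X = 1.014e-22 J (from frequency = 153 GHz, via E = hf).
E_Y = 1.110e-15 J (from wavelength = 179 pm, via E = hc/λ).
Ratio = 1.014e-22 / 1.110e-15 = 9.14e-8.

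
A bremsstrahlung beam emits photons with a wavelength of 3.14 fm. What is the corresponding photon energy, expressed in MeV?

Use h = 6.62607015 × 10^-34 J·s, c = 2.99792458 × 10^8 m/s, 1 eV = 1.602176634 × 10^-19 J.
In SI units: λ = 3.14 fm = 3.14 × 10^-15 m.
The photon relation is E = hc/λ, giving E = 6.326 × 10^-11 J.
Converting to MeV: E = 394.9 MeV ≈ 395 MeV.

395 MeV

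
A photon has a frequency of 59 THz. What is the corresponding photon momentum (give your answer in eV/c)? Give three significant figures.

0.244 eV/c

First convert: f = 59 THz = 5.9 × 10^13 Hz.
The photon relation is p = hf/c, giving p = 1.304 × 10^-28 kg·m/s.
Converting to eV/c: p = 0.2440 eV/c ≈ 0.244 eV/c.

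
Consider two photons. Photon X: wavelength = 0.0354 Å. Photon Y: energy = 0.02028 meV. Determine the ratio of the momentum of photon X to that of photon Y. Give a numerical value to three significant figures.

1.73e10

p_X = 1.872e-22 kg·m/s (from wavelength = 0.0354 Å, via p = h/λ).
p_Y = 1.084e-32 kg·m/s (from energy = 0.02028 meV, via p = E/c).
Ratio = 1.872e-22 / 1.084e-32 = 1.73e10.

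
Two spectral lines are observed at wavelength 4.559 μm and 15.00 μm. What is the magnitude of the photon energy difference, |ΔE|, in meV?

189 meV

Using E = hc/λ: E₁ = 4.3572e-20 J, E₂ = 1.3243e-20 J.
|ΔE| = |4.3572e-20 − 1.3243e-20| = 3.03e-20 J = 189 meV.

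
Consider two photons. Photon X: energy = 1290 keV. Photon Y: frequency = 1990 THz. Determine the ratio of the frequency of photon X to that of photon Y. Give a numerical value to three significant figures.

f_X = 3.119 × 10^20 Hz (from energy = 1290 keV, via f = E/h).
f_Y = 1.990 × 10^15 Hz (from frequency = 1990 THz, via f given directly).
Ratio = 3.119 × 10^20 / 1.990 × 10^15 = 1.57 × 10^5.

1.57 × 10^5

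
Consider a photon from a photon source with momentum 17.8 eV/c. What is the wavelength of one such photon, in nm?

69.7 nm

Take h = 6.62607015 × 10^-34 J·s, c = 2.99792458 × 10^8 m/s, 1 eV = 1.602176634 × 10^-19 J.
Convert to SI: p = 17.8 eV/c = 9.5128 × 10^-27 kg·m/s.
The photon relation is λ = h/p, giving λ = 6.965 × 10^-8 m.
Converting to nm: λ = 69.65 nm ≈ 69.7 nm.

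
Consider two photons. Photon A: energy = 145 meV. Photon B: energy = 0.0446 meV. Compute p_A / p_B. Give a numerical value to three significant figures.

3250

p_A = 7.749e-29 kg·m/s (from energy = 145 meV, via p = E/c).
p_B = 2.384e-32 kg·m/s (from energy = 0.0446 meV, via p = E/c).
Ratio = 7.749e-29 / 2.384e-32 = 3250.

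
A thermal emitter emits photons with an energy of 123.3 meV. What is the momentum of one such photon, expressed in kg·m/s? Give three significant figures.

Take c = 2.99792458e8 m/s, 1 eV = 1.602176634e-19 J.
Convert to SI: E = 123.3 meV = 1.9755e-20 J.
Apply p = E/c: p = 6.590e-29 kg·m/s.
So p ≈ 6.59e-29 kg·m/s.

6.59e-29 kg·m/s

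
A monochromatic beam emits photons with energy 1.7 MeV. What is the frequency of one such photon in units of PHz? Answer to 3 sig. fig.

4.11 × 10^5 PHz

Take h = 6.62607015 × 10^-34 J·s, 1 eV = 1.602176634 × 10^-19 J.
First convert: E = 1.7 MeV = 2.7237 × 10^-13 J.
For a photon f = E/h, so f = 4.111 × 10^20 Hz.
Converting to PHz: f = 411100 PHz ≈ 4.11 × 10^5 PHz.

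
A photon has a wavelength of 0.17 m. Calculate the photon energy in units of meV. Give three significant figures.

7.29e-3 meV

Take h = 6.62607015e-34 J·s, c = 2.99792458e8 m/s, 1 eV = 1.602176634e-19 J.
For a photon E = hc/λ, so E = 1.168e-24 J.
Converting to meV: E = 0.007293 meV ≈ 7.29e-3 meV.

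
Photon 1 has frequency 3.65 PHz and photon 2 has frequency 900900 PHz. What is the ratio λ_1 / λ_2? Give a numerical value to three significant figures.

2.47 × 10^5

λ_1 = 8.213 × 10^-8 m (from frequency = 3.65 PHz, via λ = c/f).
λ_2 = 3.328 × 10^-13 m (from frequency = 900900 PHz, via λ = c/f).
Ratio = 8.213 × 10^-8 / 3.328 × 10^-13 = 2.47 × 10^5.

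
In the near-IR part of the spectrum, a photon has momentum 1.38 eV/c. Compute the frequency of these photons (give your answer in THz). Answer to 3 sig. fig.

334 THz

First convert: p = 1.38 eV/c = 7.3751 × 10^-28 kg·m/s.
Apply f = pc/h: f = 3.337 × 10^14 Hz.
Converting to THz: f = 333.7 THz ≈ 334 THz.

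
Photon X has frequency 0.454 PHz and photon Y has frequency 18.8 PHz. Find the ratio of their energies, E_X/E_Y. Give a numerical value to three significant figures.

E_X = 3.008e-19 J (from frequency = 0.454 PHz, via E = hf).
E_Y = 1.246e-17 J (from frequency = 18.8 PHz, via E = hf).
Ratio = 3.008e-19 / 1.246e-17 = 0.0241.

0.0241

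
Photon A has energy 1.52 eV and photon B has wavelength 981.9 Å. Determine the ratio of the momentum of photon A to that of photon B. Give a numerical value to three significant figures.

0.120

p_A = 8.123·10^-28 kg·m/s (from energy = 1.52 eV, via p = E/c).
p_B = 6.748·10^-27 kg·m/s (from wavelength = 981.9 Å, via p = h/λ).
Ratio = 8.123·10^-28 / 6.748·10^-27 = 0.120.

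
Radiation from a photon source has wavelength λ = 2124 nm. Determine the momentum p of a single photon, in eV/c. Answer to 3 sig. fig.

Take h = 6.62607015e-34 J·s, c = 2.99792458e8 m/s, 1 eV = 1.602176634e-19 J.
In SI units: λ = 2124 nm = 2.124e-6 m.
The photon relation is p = h/λ, giving p = 3.120e-28 kg·m/s.
Converting to eV/c: p = 0.5837 eV/c ≈ 0.584 eV/c.

0.584 eV/c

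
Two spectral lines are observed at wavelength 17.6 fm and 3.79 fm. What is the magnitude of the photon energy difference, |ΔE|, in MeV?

257 MeV

Using E = hc/λ: E₁ = 1.129e-11 J, E₂ = 5.241e-11 J.
|ΔE| = |1.129e-11 − 5.241e-11| = 4.11e-11 J = 257 MeV.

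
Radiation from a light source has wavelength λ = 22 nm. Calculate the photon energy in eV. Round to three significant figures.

Convert to SI: λ = 22 nm = 2.2e-8 m.
Apply E = hc/λ: E = 9.029e-18 J.
Converting to eV: E = 56.36 eV ≈ 56.4 eV.

56.4 eV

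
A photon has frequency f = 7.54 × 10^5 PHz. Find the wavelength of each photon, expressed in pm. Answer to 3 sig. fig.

First convert: f = 7.54 × 10^5 PHz = 7.54 × 10^20 Hz.
The photon relation is λ = c/f, giving λ = 3.976 × 10^-13 m.
Converting to pm: λ = 0.3976 pm ≈ 0.398 pm.

0.398 pm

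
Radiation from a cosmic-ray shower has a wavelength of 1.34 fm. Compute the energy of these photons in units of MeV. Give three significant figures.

Convert to SI: λ = 1.34 fm = 1.34 × 10^-15 m.
For a photon E = hc/λ, so E = 1.482 × 10^-10 J.
Converting to MeV: E = 925.3 MeV ≈ 925 MeV.

925 MeV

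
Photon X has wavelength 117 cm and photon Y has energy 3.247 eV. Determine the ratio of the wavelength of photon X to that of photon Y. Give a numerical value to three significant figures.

λ_X = 1.170 m (from wavelength = 117 cm, via λ given directly).
λ_Y = 3.818·10^-7 m (from energy = 3.247 eV, via λ = hc/E).
Ratio = 1.170 / 3.818·10^-7 = 3.06·10^6.

3.06·10^6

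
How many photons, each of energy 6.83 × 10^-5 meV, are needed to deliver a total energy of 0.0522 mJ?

Per-photon energy: E = 1.094 × 10^-26 J (from energy = 6.83 × 10^-5 meV).
N = E_total / E_photon = 5.22 × 10^-5 J / 1.094 × 10^-26 J = 4.77 × 10^21.

4.77 × 10^21 photons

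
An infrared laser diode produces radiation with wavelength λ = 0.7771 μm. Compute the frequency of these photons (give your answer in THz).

(c = 2.99792458e8 m/s.)
In SI units: λ = 0.7771 μm = 7.771e-7 m.
Since f = c/λ for a photon, f = 3.858e14 Hz.
Converting to THz: f = 385.8 THz ≈ 386 THz.

386 THz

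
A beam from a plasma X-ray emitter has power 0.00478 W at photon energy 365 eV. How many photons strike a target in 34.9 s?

2.85e15 photons

Total energy: E_total = P·t = 0.00478 × 34.9 = 0.1668 J.
Per-photon energy: E = 5.848e-17 J.
N = E_total / E_photon = 2.85e15.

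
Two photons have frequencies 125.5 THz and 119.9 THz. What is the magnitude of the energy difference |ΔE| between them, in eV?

Using E = hf: E₁ = 8.3157e-20 J, E₂ = 7.9447e-20 J.
|ΔE| = |8.3157e-20 − 7.9447e-20| = 3.71e-21 J = 0.0232 eV.

0.0232 eV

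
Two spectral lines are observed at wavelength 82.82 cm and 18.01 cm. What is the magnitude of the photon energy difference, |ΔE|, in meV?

5.39 × 10^-3 meV

Using E = hc/λ: E₁ = 2.3985 × 10^-25 J, E₂ = 1.1030 × 10^-24 J.
|ΔE| = |2.3985 × 10^-25 − 1.1030 × 10^-24| = 8.63 × 10^-25 J = 5.39 × 10^-3 meV.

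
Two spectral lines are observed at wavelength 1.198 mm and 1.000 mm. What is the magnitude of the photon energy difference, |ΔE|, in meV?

Using E = hc/λ: E₁ = 1.6581 × 10^-22 J, E₂ = 1.9864 × 10^-22 J.
|ΔE| = |1.6581 × 10^-22 − 1.9864 × 10^-22| = 3.28 × 10^-23 J = 0.205 meV.

0.205 meV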